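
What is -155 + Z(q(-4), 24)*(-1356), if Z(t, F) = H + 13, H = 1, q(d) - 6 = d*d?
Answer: -19139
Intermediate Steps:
q(d) = 6 + d² (q(d) = 6 + d*d = 6 + d²)
Z(t, F) = 14 (Z(t, F) = 1 + 13 = 14)
-155 + Z(q(-4), 24)*(-1356) = -155 + 14*(-1356) = -155 - 18984 = -19139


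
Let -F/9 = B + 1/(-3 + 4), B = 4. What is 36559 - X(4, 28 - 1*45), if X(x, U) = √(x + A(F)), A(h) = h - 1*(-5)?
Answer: 36559 - 6*I ≈ 36559.0 - 6.0*I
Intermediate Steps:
F = -45 (F = -9*(4 + 1/(-3 + 4)) = -9*(4 + 1/1) = -9*(4 + 1) = -9*5 = -45)
A(h) = 5 + h (A(h) = h + 5 = 5 + h)
X(x, U) = √(-40 + x) (X(x, U) = √(x + (5 - 45)) = √(x - 40) = √(-40 + x))
36559 - X(4, 28 - 1*45) = 36559 - √(-40 + 4) = 36559 - √(-36) = 36559 - 6*I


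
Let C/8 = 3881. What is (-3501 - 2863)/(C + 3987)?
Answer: -6364/35035 ≈ -0.18165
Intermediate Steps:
C = 31048 (C = 8*3881 = 31048)
(-3501 - 2863)/(C + 3987) = (-3501 - 2863)/(31048 + 3987) = -6364/35035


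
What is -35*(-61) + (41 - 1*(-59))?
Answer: 2235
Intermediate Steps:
-35*(-61) + (41 - 1*(-59)) = 2135 + (41 + 59) = 2135 + 100 = 2235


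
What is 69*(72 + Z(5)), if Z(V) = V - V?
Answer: 4968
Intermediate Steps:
Z(V) = 0
69*(72 + Z(5)) = 69*(72 + 0) = 69*72 = 4968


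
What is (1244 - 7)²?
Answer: 1530169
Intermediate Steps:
(1244 - 7)² = 1237² = 1530169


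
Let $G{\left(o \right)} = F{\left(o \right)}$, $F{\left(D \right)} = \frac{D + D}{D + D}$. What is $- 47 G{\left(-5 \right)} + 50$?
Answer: $3$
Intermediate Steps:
$F{\left(D \right)} = 1$ ($F{\left(D \right)} = \frac{2 D}{2 D} = 2 D \frac{1}{2 D} = 1$)
$G{\left(o \right)} = 1$
$- 47 G{\left(-5 \right)} + 50 = \left(-47\right) 1 + 50 = -47 + 50 = 3$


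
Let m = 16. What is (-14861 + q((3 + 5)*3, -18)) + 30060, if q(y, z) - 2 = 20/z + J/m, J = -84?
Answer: 547007/36 ≈ 15195.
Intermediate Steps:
q(y, z) = -13/4 + 20/z (q(y, z) = 2 + (20/z - 84/16) = 2 + (20/z - 84*1/16) = 2 + (20/z - 21/4) = 2 + (-21/4 + 20/z) = -13/4 + 20/z)
(-14861 + q((3 + 5)*3, -18)) + 30060 = (-14861 + (-13/4 + 20/(-18))) + 30060 = (-14861 + (-13/4 + 20*(-1/18))) + 30060 = (-14861 + (-13/4 - 10/9)) + 30060 = (-14861 - 157/36) + 30060 = -535153/36 + 30060 = 547007/36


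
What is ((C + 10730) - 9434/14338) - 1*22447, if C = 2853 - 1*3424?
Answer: -88097389/7169 ≈ -12289.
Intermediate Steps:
C = -571 (C = 2853 - 3424 = -571)
((C + 10730) - 9434/14338) - 1*22447 = ((-571 + 10730) - 9434/14338) - 1*22447 = (10159 - 9434*1/14338) - 22447 = (10159 - 4717/7169) - 22447 = 72825154/7169 - 22447 = -88097389/7169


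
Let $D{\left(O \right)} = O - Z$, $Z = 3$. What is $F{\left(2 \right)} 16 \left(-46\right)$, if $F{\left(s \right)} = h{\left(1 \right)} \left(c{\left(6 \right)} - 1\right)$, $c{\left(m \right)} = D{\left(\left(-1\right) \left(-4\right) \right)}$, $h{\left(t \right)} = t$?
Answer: $0$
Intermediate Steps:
$D{\left(O \right)} = -3 + O$ ($D{\left(O \right)} = O - 3 = -3 + O$)
$c{\left(m \right)} = 1$ ($c{\left(m \right)} = -3 - -4 = -3 + 4 = 1$)
$F{\left(s \right)} = 0$ ($F{\left(s \right)} = 1 \left(1 - 1\right) = 1 \cdot 0 = 0$)
$F{\left(2 \right)} 16 \left(-46\right) = 0 \cdot 16 \left(-46\right) = 0 \left(-46\right) = 0$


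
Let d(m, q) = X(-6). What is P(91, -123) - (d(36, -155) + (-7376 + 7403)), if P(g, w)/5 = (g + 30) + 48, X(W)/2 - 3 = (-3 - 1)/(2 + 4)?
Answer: 2440/3 ≈ 813.33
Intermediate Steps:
X(W) = 14/3 (X(W) = 6 + 2*((-3 - 1)/(2 + 4)) = 6 + 2*(-4/6) = 6 + 2*(-4*⅙) = 6 + 2*(-⅔) = 6 - 4/3 = 14/3)
d(m, q) = 14/3
P(g, w) = 390 + 5*g (P(g, w) = 5*((g + 30) + 48) = 5*((30 + g) + 48) = 5*(78 + g) = 390 + 5*g)
P(91, -123) - (d(36, -155) + (-7376 + 7403)) = (390 + 5*91) - (14/3 + (-7376 + 7403)) = (390 + 455) - (14/3 + 27) = 845 - 1*95/3 = 845 - 95/3 = 2440/3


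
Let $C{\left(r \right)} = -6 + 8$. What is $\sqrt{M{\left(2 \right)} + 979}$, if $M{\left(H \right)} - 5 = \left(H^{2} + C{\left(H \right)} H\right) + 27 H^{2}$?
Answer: $10 \sqrt{11} \approx 33.166$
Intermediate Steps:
$C{\left(r \right)} = 2$
$M{\left(H \right)} = 5 + 2 H + 28 H^{2}$ ($M{\left(H \right)} = 5 + \left(\left(H^{2} + 2 H\right) + 27 H^{2}\right) = 5 + \left(2 H + 28 H^{2}\right) = 5 + 2 H + 28 H^{2}$)
$\sqrt{M{\left(2 \right)} + 979} = \sqrt{\left(5 + 2 \cdot 2 + 28 \cdot 2^{2}\right) + 979} = \sqrt{\left(5 + 4 + 28 \cdot 4\right) + 979} = \sqrt{\left(5 + 4 + 112\right) + 979} = \sqrt{121 + 979} = \sqrt{1100} = 10 \sqrt{11}$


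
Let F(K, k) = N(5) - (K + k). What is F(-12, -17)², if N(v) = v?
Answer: 1156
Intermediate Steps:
F(K, k) = 5 - K - k (F(K, k) = 5 - (K + k) = 5 + (-K - k) = 5 - K - k)
F(-12, -17)² = (5 - 1*(-12) - 1*(-17))² = (5 + 12 + 17)² = 34² = 1156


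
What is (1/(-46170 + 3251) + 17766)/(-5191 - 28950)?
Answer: -762498953/1465297579 ≈ -0.52037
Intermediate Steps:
(1/(-46170 + 3251) + 17766)/(-5191 - 28950) = (1/(-42919) + 17766)/(-34141) = (-1/42919 + 17766)*(-1/34141) = (762498953/42919)*(-1/34141) = -762498953/1465297579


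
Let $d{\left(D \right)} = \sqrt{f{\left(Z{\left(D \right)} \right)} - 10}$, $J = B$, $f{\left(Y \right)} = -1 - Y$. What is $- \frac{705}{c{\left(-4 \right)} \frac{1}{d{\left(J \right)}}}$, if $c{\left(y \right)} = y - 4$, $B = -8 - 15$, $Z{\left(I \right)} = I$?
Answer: $\frac{705 \sqrt{3}}{4} \approx 305.27$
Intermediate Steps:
$B = -23$
$J = -23$
$c{\left(y \right)} = -4 + y$
$d{\left(D \right)} = \sqrt{-11 - D}$ ($d{\left(D \right)} = \sqrt{\left(-1 - D\right) - 10} = \sqrt{-11 - D}$)
$- \frac{705}{c{\left(-4 \right)} \frac{1}{d{\left(J \right)}}} = - \frac{705}{\left(-4 - 4\right) \frac{1}{\sqrt{-11 - -23}}} = - \frac{705}{\left(-8\right) \frac{1}{\sqrt{-11 + 23}}} = - \frac{705}{\left(-8\right) \frac{1}{\sqrt{12}}} = - \frac{705}{\left(-8\right) \frac{1}{2 \sqrt{3}}} = - \frac{705}{\left(-8\right) \frac{\sqrt{3}}{6}} = - \frac{705}{\left(- \frac{4}{3}\right) \sqrt{3}} = - 705 \left(- \frac{\sqrt{3}}{4}\right) = \frac{705 \sqrt{3}}{4}$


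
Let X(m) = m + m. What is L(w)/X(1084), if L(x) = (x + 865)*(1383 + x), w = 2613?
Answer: 1737261/271 ≈ 6410.6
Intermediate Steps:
L(x) = (865 + x)*(1383 + x)
X(m) = 2*m
L(w)/X(1084) = (1196295 + 2613² + 2248*2613)/((2*1084)) = (1196295 + 6827769 + 5874024)/2168 = 13898088*(1/2168) = 1737261/271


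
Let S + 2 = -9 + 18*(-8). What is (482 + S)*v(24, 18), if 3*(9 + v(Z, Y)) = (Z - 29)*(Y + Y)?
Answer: -22563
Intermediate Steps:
v(Z, Y) = -9 + 2*Y*(-29 + Z)/3 (v(Z, Y) = -9 + ((Z - 29)*(Y + Y))/3 = -9 + ((-29 + Z)*(2*Y))/3 = -9 + (2*Y*(-29 + Z))/3 = -9 + 2*Y*(-29 + Z)/3)
S = -155 (S = -2 + (-9 + 18*(-8)) = -2 + (-9 - 144) = -2 - 153 = -155)
(482 + S)*v(24, 18) = (482 - 155)*(-9 - 58/3*18 + (2/3)*18*24) = 327*(-9 - 348 + 288) = 327*(-69) = -22563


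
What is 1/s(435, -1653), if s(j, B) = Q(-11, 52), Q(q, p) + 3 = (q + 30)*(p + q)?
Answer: 1/776 ≈ 0.0012887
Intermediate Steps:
Q(q, p) = -3 + (30 + q)*(p + q) (Q(q, p) = -3 + (q + 30)*(p + q) = -3 + (30 + q)*(p + q))
s(j, B) = 776 (s(j, B) = -3 + (-11)² + 30*52 + 30*(-11) + 52*(-11) = -3 + 121 + 1560 - 330 - 572 = 776)
1/s(435, -1653) = 1/776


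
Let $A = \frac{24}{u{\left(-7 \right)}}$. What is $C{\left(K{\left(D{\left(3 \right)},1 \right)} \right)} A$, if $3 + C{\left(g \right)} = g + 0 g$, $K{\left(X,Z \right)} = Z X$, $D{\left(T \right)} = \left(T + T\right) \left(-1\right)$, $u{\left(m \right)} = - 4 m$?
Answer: $- \frac{54}{7} \approx -7.7143$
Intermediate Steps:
$D{\left(T \right)} = - 2 T$ ($D{\left(T \right)} = 2 T \left(-1\right) = - 2 T$)
$K{\left(X,Z \right)} = X Z$
$C{\left(g \right)} = -3 + g$ ($C{\left(g \right)} = -3 + \left(g + 0 g\right) = -3 + \left(g + 0\right) = -3 + g$)
$A = \frac{6}{7}$ ($A = \frac{24}{\left(-4\right) \left(-7\right)} = \frac{24}{28} = 24 \cdot \frac{1}{28} = \frac{6}{7} \approx 0.85714$)
$C{\left(K{\left(D{\left(3 \right)},1 \right)} \right)} A = \left(-3 + \left(-2\right) 3 \cdot 1\right) \frac{6}{7} = \left(-3 - 6\right) \frac{6}{7} = \left(-9\right) \frac{6}{7} = - \frac{54}{7}$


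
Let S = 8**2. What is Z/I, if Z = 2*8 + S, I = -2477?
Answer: -80/2477 ≈ -0.032297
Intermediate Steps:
S = 64
Z = 80 (Z = 2*8 + 64 = 16 + 64 = 80)
Z/I = 80/(-2477) = 80*(-1/2477) = -80/2477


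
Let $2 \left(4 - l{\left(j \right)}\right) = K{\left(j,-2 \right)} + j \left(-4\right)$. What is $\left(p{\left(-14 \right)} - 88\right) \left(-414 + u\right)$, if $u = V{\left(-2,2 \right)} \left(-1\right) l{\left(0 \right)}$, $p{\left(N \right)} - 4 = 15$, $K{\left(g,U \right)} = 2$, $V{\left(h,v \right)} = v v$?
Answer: $29394$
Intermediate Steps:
$V{\left(h,v \right)} = v^{2}$
$p{\left(N \right)} = 19$ ($p{\left(N \right)} = 4 + 15 = 19$)
$l{\left(j \right)} = 3 + 2 j$ ($l{\left(j \right)} = 4 - \frac{2 + j \left(-4\right)}{2} = 4 - \frac{2 - 4 j}{2} = 4 + \left(-1 + 2 j\right) = 3 + 2 j$)
$u = -12$ ($u = 2^{2} \left(-1\right) \left(3 + 2 \cdot 0\right) = 4 \left(-1\right) \left(3 + 0\right) = \left(-4\right) 3 = -12$)
$\left(p{\left(-14 \right)} - 88\right) \left(-414 + u\right) = \left(19 - 88\right) \left(-414 - 12\right) = \left(-69\right) \left(-426\right) = 29394$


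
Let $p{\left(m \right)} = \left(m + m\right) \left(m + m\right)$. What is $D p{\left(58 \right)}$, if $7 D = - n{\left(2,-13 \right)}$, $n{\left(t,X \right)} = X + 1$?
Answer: $\frac{161472}{7} \approx 23067.0$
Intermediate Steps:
$n{\left(t,X \right)} = 1 + X$
$p{\left(m \right)} = 4 m^{2}$ ($p{\left(m \right)} = 2 m 2 m = 4 m^{2}$)
$D = \frac{12}{7}$ ($D = \frac{\left(-1\right) \left(1 - 13\right)}{7} = \frac{\left(-1\right) \left(-12\right)}{7} = \frac{1}{7} \cdot 12 = \frac{12}{7} \approx 1.7143$)
$D p{\left(58 \right)} = \frac{12 \cdot 4 \cdot 58^{2}}{7} = \frac{12 \cdot 4 \cdot 3364}{7} = \frac{12}{7} \cdot 13456 = \frac{161472}{7}$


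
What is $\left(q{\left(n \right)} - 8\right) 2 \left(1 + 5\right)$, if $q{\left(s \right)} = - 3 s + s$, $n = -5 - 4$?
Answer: $120$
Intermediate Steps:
$n = -9$ ($n = -5 - 4 = -9$)
$q{\left(s \right)} = - 2 s$
$\left(q{\left(n \right)} - 8\right) 2 \left(1 + 5\right) = \left(\left(-2\right) \left(-9\right) - 8\right) 2 \left(1 + 5\right) = \left(18 - 8\right) 2 \cdot 6 = 10 \cdot 12 = 120$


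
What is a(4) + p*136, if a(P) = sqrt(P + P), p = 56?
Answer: 7616 + 2*sqrt(2) ≈ 7618.8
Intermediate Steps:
a(P) = sqrt(2)*sqrt(P) (a(P) = sqrt(2*P) = sqrt(2)*sqrt(P))
a(4) + p*136 = sqrt(2)*sqrt(4) + 56*136 = sqrt(2)*2 + 7616 = 2*sqrt(2) + 7616 = 7616 + 2*sqrt(2)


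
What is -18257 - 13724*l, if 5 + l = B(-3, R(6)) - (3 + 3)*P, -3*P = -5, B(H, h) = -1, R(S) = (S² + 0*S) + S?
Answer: 201327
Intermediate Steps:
R(S) = S + S² (R(S) = (S² + 0) + S = S² + S = S + S²)
P = 5/3 (P = -⅓*(-5) = 5/3 ≈ 1.6667)
l = -16 (l = -5 + (-1 - (3 + 3)*5/3) = -5 + (-1 - 6*5/3) = -5 + (-1 - 1*10) = -5 + (-1 - 10) = -5 - 11 = -16)
-18257 - 13724*l = -18257 - 13724*(-16) = -18257 - 1*(-219584) = -18257 + 219584 = 201327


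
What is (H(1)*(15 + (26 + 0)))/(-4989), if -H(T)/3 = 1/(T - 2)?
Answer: -41/1663 ≈ -0.024654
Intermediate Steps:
H(T) = -3/(-2 + T) (H(T) = -3/(T - 2) = -3/(-2 + T))
(H(1)*(15 + (26 + 0)))/(-4989) = ((-3/(-2 + 1))*(15 + (26 + 0)))/(-4989) = ((-3/(-1))*(15 + 26))*(-1/4989) = (-3*(-1)*41)*(-1/4989) = (3*41)*(-1/4989) = 123*(-1/4989) = -41/1663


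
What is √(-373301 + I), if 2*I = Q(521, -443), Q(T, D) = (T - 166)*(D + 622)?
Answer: I*√1366114/2 ≈ 584.4*I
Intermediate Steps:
Q(T, D) = (-166 + T)*(622 + D)
I = 63545/2 (I = (-103252 - 166*(-443) + 622*521 - 443*521)/2 = (-103252 + 73538 + 324062 - 230803)/2 = (½)*63545 = 63545/2 ≈ 31773.)
√(-373301 + I) = √(-373301 + 63545/2) = √(-683057/2) = I*√1366114/2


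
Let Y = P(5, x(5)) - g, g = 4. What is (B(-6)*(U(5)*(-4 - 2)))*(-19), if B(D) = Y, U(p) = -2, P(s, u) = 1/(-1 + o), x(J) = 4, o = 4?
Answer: 836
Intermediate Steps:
P(s, u) = 1/3 (P(s, u) = 1/(-1 + 4) = 1/3)
Y = -11/3 (Y = 1/3 - 1*4 = 1/3 - 4 = -11/3 ≈ -3.6667)
B(D) = -11/3
(B(-6)*(U(5)*(-4 - 2)))*(-19) = -(-22)*(-4 - 2)/3*(-19) = -(-22)*(-6)/3*(-19) = -11/3*12*(-19) = -44*(-19) = 836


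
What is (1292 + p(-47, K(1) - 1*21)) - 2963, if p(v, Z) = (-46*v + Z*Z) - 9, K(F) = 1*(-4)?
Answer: 1107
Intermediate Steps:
K(F) = -4
p(v, Z) = -9 + Z**2 - 46*v (p(v, Z) = (-46*v + Z**2) - 9 = (Z**2 - 46*v) - 9 = -9 + Z**2 - 46*v)
(1292 + p(-47, K(1) - 1*21)) - 2963 = (1292 + (-9 + (-4 - 1*21)**2 - 46*(-47))) - 2963 = (1292 + (-9 + (-4 - 21)**2 + 2162)) - 2963 = (1292 + (-9 + (-25)**2 + 2162)) - 2963 = (1292 + (-9 + 625 + 2162)) - 2963 = (1292 + 2778) - 2963 = 4070 - 2963 = 1107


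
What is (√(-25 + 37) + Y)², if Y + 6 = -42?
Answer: 2316 - 192*√3 ≈ 1983.4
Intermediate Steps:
Y = -48 (Y = -6 - 42 = -48)
(√(-25 + 37) + Y)² = (√(-25 + 37) - 48)² = (√12 - 48)² = (2*√3 - 48)² = (-48 + 2*√3)²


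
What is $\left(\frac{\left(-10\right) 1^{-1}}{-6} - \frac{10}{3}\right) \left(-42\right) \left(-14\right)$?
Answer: $-980$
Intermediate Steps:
$\left(\frac{\left(-10\right) 1^{-1}}{-6} - \frac{10}{3}\right) \left(-42\right) \left(-14\right) = \left(\left(-10\right) 1 \left(- \frac{1}{6}\right) - \frac{10}{3}\right) \left(-42\right) \left(-14\right) = \left(\left(-10\right) \left(- \frac{1}{6}\right) - \frac{10}{3}\right) \left(-42\right) \left(-14\right) = \left(\frac{5}{3} - \frac{10}{3}\right) \left(-42\right) \left(-14\right) = \left(- \frac{5}{3}\right) \left(-42\right) \left(-14\right) = 70 \left(-14\right) = -980$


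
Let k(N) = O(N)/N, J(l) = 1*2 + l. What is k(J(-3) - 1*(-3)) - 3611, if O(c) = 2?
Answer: -3610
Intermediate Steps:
J(l) = 2 + l
k(N) = 2/N
k(J(-3) - 1*(-3)) - 3611 = 2/((2 - 3) - 1*(-3)) - 3611 = 2/(-1 + 3) - 3611 = 2/2 - 3611 = 2*(1/2) - 3611 = 1 - 3611 = -3610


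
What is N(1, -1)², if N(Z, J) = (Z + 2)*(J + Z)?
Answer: 0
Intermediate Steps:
N(Z, J) = (2 + Z)*(J + Z)
N(1, -1)² = (1² + 2*(-1) + 2*1 - 1*1)² = (1 - 2 + 2 - 1)² = 0² = 0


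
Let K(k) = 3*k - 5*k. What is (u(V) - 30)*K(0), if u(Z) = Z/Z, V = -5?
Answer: 0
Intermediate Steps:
u(Z) = 1
K(k) = -2*k
(u(V) - 30)*K(0) = (1 - 30)*(-2*0) = -29*0 = 0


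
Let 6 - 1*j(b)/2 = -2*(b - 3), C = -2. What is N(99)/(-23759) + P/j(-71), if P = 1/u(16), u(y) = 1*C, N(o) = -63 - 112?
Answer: 123159/13495112 ≈ 0.0091262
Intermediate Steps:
N(o) = -175
u(y) = -2 (u(y) = 1*(-2) = -2)
P = -½ (P = 1/(-2) = -½ ≈ -0.50000)
j(b) = 4*b (j(b) = 12 - (-4)*(b - 3) = 12 - (-4)*(-3 + b) = 12 - 2*(6 - 2*b) = 12 + (-12 + 4*b) = 4*b)
N(99)/(-23759) + P/j(-71) = -175/(-23759) - 1/(2*(4*(-71))) = -175*(-1/23759) - ½/(-284) = 175/23759 - ½*(-1/284) = 175/23759 + 1/568 = 123159/13495112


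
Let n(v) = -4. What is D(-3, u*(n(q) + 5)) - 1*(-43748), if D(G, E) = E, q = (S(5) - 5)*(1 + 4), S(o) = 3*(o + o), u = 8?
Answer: 43756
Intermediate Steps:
S(o) = 6*o (S(o) = 3*(2*o) = 6*o)
q = 125 (q = (6*5 - 5)*(1 + 4) = (30 - 5)*5 = 25*5 = 125)
D(-3, u*(n(q) + 5)) - 1*(-43748) = 8*(-4 + 5) - 1*(-43748) = 8*1 + 43748 = 8 + 43748 = 43756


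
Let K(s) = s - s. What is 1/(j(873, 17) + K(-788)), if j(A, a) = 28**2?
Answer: 1/784 ≈ 0.0012755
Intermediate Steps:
j(A, a) = 784
K(s) = 0
1/(j(873, 17) + K(-788)) = 1/(784 + 0) = 1/784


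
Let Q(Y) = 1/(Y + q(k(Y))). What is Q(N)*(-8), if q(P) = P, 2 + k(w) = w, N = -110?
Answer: 4/111 ≈ 0.036036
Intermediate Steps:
k(w) = -2 + w
Q(Y) = 1/(-2 + 2*Y) (Q(Y) = 1/(Y + (-2 + Y)) = 1/(-2 + 2*Y))
Q(N)*(-8) = (1/(2*(-1 - 110)))*(-8) = ((1/2)/(-111))*(-8) = ((1/2)*(-1/111))*(-8) = -1/222*(-8) = 4/111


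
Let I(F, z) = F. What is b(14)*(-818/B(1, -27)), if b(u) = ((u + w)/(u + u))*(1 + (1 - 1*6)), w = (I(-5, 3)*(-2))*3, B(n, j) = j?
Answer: -35992/189 ≈ -190.43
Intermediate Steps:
w = 30 (w = -5*(-2)*3 = 10*3 = 30)
b(u) = -2*(30 + u)/u (b(u) = ((u + 30)/(u + u))*(1 + (1 - 1*6)) = ((30 + u)/((2*u)))*(1 + (1 - 6)) = ((30 + u)*(1/(2*u)))*(1 - 5) = ((30 + u)/(2*u))*(-4) = -2*(30 + u)/u)
b(14)*(-818/B(1, -27)) = (-2 - 60/14)*(-818/(-27)) = (-2 - 60*1/14)*(-818*(-1/27)) = (-2 - 30/7)*(818/27) = -44/7*818/27 = -35992/189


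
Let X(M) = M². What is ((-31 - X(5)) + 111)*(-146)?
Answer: -8030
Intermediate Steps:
((-31 - X(5)) + 111)*(-146) = ((-31 - 1*5²) + 111)*(-146) = ((-31 - 1*25) + 111)*(-146) = ((-31 - 25) + 111)*(-146) = (-56 + 111)*(-146) = 55*(-146) = -8030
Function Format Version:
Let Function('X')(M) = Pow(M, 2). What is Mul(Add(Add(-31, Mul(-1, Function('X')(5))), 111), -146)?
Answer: -8030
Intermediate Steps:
Mul(Add(Add(-31, Mul(-1, Function('X')(5))), 111), -146) = Mul(Add(Add(-31, Mul(-1, Pow(5, 2))), 111), -146) = Mul(Add(Add(-31, Mul(-1, 25)), 111), -146) = Mul(Add(Add(-31, -25), 111), -146) = Mul(Add(-56, 111), -146) = Mul(55, -146) = -8030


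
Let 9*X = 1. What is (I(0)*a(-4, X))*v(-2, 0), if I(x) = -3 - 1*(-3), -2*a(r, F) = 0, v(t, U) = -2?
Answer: 0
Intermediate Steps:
X = 1/9 (X = (1/9)*1 = 1/9 ≈ 0.11111)
a(r, F) = 0 (a(r, F) = -1/2*0 = 0)
I(x) = 0 (I(x) = -3 + 3 = 0)
(I(0)*a(-4, X))*v(-2, 0) = (0*0)*(-2) = 0*(-2) = 0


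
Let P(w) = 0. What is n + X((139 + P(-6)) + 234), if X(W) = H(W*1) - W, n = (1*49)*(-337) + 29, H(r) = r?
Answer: -16484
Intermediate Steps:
n = -16484 (n = 49*(-337) + 29 = -16513 + 29 = -16484)
X(W) = 0 (X(W) = W*1 - W = W - W = 0)
n + X((139 + P(-6)) + 234) = -16484 + 0 = -16484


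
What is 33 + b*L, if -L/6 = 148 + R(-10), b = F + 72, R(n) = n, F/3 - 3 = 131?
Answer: -392439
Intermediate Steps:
F = 402 (F = 9 + 3*131 = 9 + 393 = 402)
b = 474 (b = 402 + 72 = 474)
L = -828 (L = -6*(148 - 10) = -6*138 = -828)
33 + b*L = 33 + 474*(-828) = 33 - 392472 = -392439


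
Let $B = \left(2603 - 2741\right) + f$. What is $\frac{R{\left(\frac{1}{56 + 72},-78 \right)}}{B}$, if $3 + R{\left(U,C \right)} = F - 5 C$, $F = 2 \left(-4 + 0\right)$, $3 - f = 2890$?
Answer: $- \frac{379}{3025} \approx -0.12529$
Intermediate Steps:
$f = -2887$ ($f = 3 - 2890 = -2887$)
$F = -8$ ($F = 2 \left(-4\right) = -8$)
$R{\left(U,C \right)} = -11 - 5 C$ ($R{\left(U,C \right)} = -3 - \left(8 + 5 C\right) = -11 - 5 C$)
$B = -3025$ ($B = \left(2603 - 2741\right) - 2887 = -138 - 2887 = -3025$)
$\frac{R{\left(\frac{1}{56 + 72},-78 \right)}}{B} = \frac{-11 - -390}{-3025} = \left(-11 + 390\right) \left(- \frac{1}{3025}\right) = 379 \left(- \frac{1}{3025}\right) = - \frac{379}{3025}$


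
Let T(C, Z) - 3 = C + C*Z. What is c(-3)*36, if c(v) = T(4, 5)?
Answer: 972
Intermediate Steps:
T(C, Z) = 3 + C + C*Z (T(C, Z) = 3 + (C + C*Z) = 3 + C + C*Z)
c(v) = 27 (c(v) = 3 + 4 + 4*5 = 3 + 4 + 20 = 27)
c(-3)*36 = 27*36 = 972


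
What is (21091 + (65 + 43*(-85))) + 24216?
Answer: 41717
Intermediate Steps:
(21091 + (65 + 43*(-85))) + 24216 = (21091 + (65 - 3655)) + 24216 = (21091 - 3590) + 24216 = 17501 + 24216 = 41717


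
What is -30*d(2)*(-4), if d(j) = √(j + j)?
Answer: 240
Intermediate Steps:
d(j) = √2*√j (d(j) = √(2*j) = √2*√j)
-30*d(2)*(-4) = -30*√2*√2*(-4) = -60*(-4) = -30*(-8) = 240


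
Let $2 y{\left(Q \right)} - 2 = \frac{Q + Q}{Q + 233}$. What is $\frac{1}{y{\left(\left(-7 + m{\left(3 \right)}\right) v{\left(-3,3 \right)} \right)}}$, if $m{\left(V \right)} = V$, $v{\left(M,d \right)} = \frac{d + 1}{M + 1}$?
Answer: $\frac{241}{249} \approx 0.96787$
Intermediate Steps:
$v{\left(M,d \right)} = \frac{1 + d}{1 + M}$
$y{\left(Q \right)} = 1 + \frac{Q}{233 + Q}$ ($y{\left(Q \right)} = 1 + \frac{\left(Q + Q\right) \frac{1}{Q + 233}}{2} = 1 + \frac{2 Q \frac{1}{233 + Q}}{2} = 1 + \frac{Q}{233 + Q}$)
$\frac{1}{y{\left(\left(-7 + m{\left(3 \right)}\right) v{\left(-3,3 \right)} \right)}} = \frac{1}{\frac{1}{233 + \left(-7 + 3\right) \frac{1 + 3}{1 - 3}} \left(233 + 2 \left(-7 + 3\right) \frac{1 + 3}{1 - 3}\right)} = \frac{1}{\frac{1}{233 - 4 \frac{1}{-2} \cdot 4} \left(233 + 2 \left(- 4 \frac{1}{-2} \cdot 4\right)\right)} = \frac{1}{\frac{1}{233 - 4 \left(\left(- \frac{1}{2}\right) 4\right)} \left(233 + 2 \left(- 4 \left(\left(- \frac{1}{2}\right) 4\right)\right)\right)} = \frac{1}{\frac{1}{233 - -8} \left(233 + 2 \left(\left(-4\right) \left(-2\right)\right)\right)} = \frac{1}{\frac{1}{233 + 8} \left(233 + 2 \cdot 8\right)} = \frac{1}{\frac{1}{241} \left(233 + 16\right)} = \frac{1}{\frac{1}{241} \cdot 249} = \frac{1}{\frac{249}{241}} = \frac{241}{249}$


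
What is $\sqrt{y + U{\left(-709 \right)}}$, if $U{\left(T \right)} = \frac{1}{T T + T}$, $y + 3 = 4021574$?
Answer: $\frac{\sqrt{253334731758365409}}{250986} \approx 2005.4$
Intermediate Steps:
$y = 4021571$ ($y = -3 + 4021574 = 4021571$)
$U{\left(T \right)} = \frac{1}{T + T^{2}}$ ($U{\left(T \right)} = \frac{1}{T^{2} + T} = \frac{1}{T + T^{2}}$)
$\sqrt{y + U{\left(-709 \right)}} = \sqrt{4021571 + \frac{1}{\left(-709\right) \left(1 - 709\right)}} = \sqrt{4021571 - \frac{1}{709 \left(-708\right)}} = \sqrt{4021571 - - \frac{1}{501972}} = \sqrt{4021571 + \frac{1}{501972}} = \sqrt{\frac{2018716038013}{501972}} = \frac{\sqrt{253334731758365409}}{250986}$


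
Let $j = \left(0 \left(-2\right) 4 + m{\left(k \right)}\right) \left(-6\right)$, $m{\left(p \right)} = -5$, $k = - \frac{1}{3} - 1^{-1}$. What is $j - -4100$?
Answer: $4130$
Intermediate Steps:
$k = - \frac{4}{3}$ ($k = \left(-1\right) \frac{1}{3} - 1 = - \frac{1}{3} - 1 = - \frac{4}{3} \approx -1.3333$)
$j = 30$ ($j = \left(0 \left(-2\right) 4 - 5\right) \left(-6\right) = \left(0 \cdot 4 - 5\right) \left(-6\right) = \left(0 - 5\right) \left(-6\right) = \left(-5\right) \left(-6\right) = 30$)
$j - -4100 = 30 - -4100 = 30 + 4100 = 4130$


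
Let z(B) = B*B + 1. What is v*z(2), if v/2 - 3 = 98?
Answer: 1010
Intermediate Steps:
v = 202 (v = 6 + 2*98 = 6 + 196 = 202)
z(B) = 1 + B**2 (z(B) = B**2 + 1 = 1 + B**2)
v*z(2) = 202*(1 + 2**2) = 202*(1 + 4) = 202*5 = 1010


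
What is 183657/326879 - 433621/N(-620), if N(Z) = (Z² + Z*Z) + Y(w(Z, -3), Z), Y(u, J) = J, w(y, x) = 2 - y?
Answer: -94280657/35871701460 ≈ -0.0026283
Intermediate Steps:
N(Z) = Z + 2*Z² (N(Z) = (Z² + Z*Z) + Z = (Z² + Z²) + Z = 2*Z² + Z = Z + 2*Z²)
183657/326879 - 433621/N(-620) = 183657/326879 - 433621*(-1/(620*(1 + 2*(-620)))) = 183657*(1/326879) - 433621*(-1/(620*(1 - 1240))) = 183657/326879 - 433621/((-620*(-1239))) = 183657/326879 - 433621/768180 = -94280657/35871701460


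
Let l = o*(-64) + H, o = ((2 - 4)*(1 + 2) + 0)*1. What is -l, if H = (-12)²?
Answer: -528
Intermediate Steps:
H = 144
o = -6 (o = (-2*3 + 0)*1 = (-6 + 0)*1 = -6*1 = -6)
l = 528 (l = -6*(-64) + 144 = 384 + 144 = 528)
-l = -1*528 = -528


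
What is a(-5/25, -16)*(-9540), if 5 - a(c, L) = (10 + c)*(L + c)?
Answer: -7811352/5 ≈ -1.5623e+6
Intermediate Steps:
a(c, L) = 5 - (10 + c)*(L + c)
a(-5/25, -16)*(-9540) = (5 - (-5/25)² - 10*(-16) - (-50)/25 - 1*(-16)*(-5/25))*(-9540) = (5 - (-5*1/25)² + 160 - (-50)/25 - 1*(-16)*(-5*1/25))*(-9540) = (5 - (-⅕)² + 160 - 10*(-⅕) - 1*(-16)*(-⅕))*(-9540) = (5 - 1*1/25 + 160 + 2 - 16/5)*(-9540) = (5 - 1/25 + 160 + 2 - 16/5)*(-9540) = (4094/25)*(-9540) = -7811352/5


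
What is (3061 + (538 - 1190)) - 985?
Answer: 1424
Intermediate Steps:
(3061 + (538 - 1190)) - 985 = (3061 - 652) - 985 = 2409 - 985 = 1424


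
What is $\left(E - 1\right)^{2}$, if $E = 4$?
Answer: $9$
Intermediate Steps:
$\left(E - 1\right)^{2} = \left(4 - 1\right)^{2} = 3^{2} = 9$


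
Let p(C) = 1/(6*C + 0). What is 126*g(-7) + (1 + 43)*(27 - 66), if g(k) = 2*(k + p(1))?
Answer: -3438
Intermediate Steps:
p(C) = 1/(6*C)
g(k) = 1/3 + 2*k (g(k) = 2*(k + (1/6)/1) = 2*(k + (1/6)*1) = 2*(k + 1/6) = 2*(1/6 + k) = 1/3 + 2*k)
126*g(-7) + (1 + 43)*(27 - 66) = 126*(1/3 + 2*(-7)) + (1 + 43)*(27 - 66) = 126*(1/3 - 14) + 44*(-39) = 126*(-41/3) - 1716 = -1722 - 1716 = -3438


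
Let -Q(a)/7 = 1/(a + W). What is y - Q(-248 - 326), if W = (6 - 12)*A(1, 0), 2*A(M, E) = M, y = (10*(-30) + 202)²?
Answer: 5541501/577 ≈ 9604.0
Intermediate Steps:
y = 9604 (y = (-300 + 202)² = (-98)² = 9604)
A(M, E) = M/2
W = -3 (W = (6 - 12)*((½)*1) = -6*½ = -3)
Q(a) = -7/(-3 + a) (Q(a) = -7/(a - 3) = -7/(-3 + a))
y - Q(-248 - 326) = 9604 - (-7)/(-3 + (-248 - 326)) = 9604 - (-7)/(-3 - 574) = 9604 - (-7)/(-577) = 9604 - (-7)*(-1)/577 = 9604 - 1*7/577 = 9604 - 7/577 = 5541501/577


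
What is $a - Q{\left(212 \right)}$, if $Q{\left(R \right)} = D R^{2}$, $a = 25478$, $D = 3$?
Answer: $-109354$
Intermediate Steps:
$Q{\left(R \right)} = 3 R^{2}$
$a - Q{\left(212 \right)} = 25478 - 3 \cdot 212^{2} = 25478 - 3 \cdot 44944 = 25478 - 134832 = -109354$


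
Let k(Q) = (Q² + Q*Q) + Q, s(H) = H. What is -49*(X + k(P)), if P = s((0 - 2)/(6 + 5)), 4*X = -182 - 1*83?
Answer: 1573929/484 ≈ 3251.9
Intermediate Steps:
X = -265/4 (X = (-182 - 1*83)/4 = (-182 - 83)/4 = (¼)*(-265) = -265/4 ≈ -66.250)
P = -2/11 (P = (0 - 2)/(6 + 5) = -2/11 ≈ -0.18182)
k(Q) = Q + 2*Q² (k(Q) = (Q² + Q²) + Q = 2*Q² + Q = Q + 2*Q²)
-49*(X + k(P)) = -49*(-265/4 - 2*(1 + 2*(-2/11))/11) = -49*(-265/4 - 2*(1 - 4/11)/11) = -49*(-265/4 - 2/11*7/11) = -49*(-265/4 - 14/121) = -49*(-32121/484) = 1573929/484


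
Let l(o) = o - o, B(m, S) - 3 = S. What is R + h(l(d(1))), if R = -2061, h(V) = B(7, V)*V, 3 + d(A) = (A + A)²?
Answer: -2061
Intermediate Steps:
d(A) = -3 + 4*A² (d(A) = -3 + (A + A)² = -3 + (2*A)² = -3 + 4*A²)
B(m, S) = 3 + S
l(o) = 0
h(V) = V*(3 + V) (h(V) = (3 + V)*V = V*(3 + V))
R + h(l(d(1))) = -2061 + 0*(3 + 0) = -2061 + 0*3 = -2061 + 0 = -2061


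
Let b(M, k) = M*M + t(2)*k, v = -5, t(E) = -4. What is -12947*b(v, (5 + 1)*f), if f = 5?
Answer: 1229965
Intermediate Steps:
b(M, k) = M² - 4*k (b(M, k) = M*M - 4*k = M² - 4*k)
-12947*b(v, (5 + 1)*f) = -12947*((-5)² - 4*(5 + 1)*5) = -12947*(25 - 24*5) = -12947*(25 - 4*30) = -12947*(25 - 120) = -12947*(-95) = 1229965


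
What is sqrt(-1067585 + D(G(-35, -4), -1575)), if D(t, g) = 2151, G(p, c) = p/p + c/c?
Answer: I*sqrt(1065434) ≈ 1032.2*I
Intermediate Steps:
G(p, c) = 2 (G(p, c) = 1 + 1 = 2)
sqrt(-1067585 + D(G(-35, -4), -1575)) = sqrt(-1067585 + 2151) = sqrt(-1065434) = I*sqrt(1065434)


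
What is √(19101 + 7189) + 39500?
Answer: 39500 + √26290 ≈ 39662.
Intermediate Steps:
√(19101 + 7189) + 39500 = √26290 + 39500 = 39500 + √26290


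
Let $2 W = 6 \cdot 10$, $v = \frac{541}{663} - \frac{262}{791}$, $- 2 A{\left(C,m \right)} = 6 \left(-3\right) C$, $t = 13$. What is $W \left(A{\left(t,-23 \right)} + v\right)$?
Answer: $\frac{616128860}{174811} \approx 3524.5$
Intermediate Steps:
$A{\left(C,m \right)} = 9 C$ ($A{\left(C,m \right)} = - \frac{6 \left(-3\right) C}{2} = - \frac{\left(-18\right) C}{2} = 9 C$)
$v = \frac{254225}{524433}$ ($v = 541 \cdot \frac{1}{663} - \frac{262}{791} = \frac{541}{663} - \frac{262}{791} = \frac{254225}{524433} \approx 0.48476$)
$W = 30$ ($W = \frac{6 \cdot 10}{2} = \frac{1}{2} \cdot 60 = 30$)
$W \left(A{\left(t,-23 \right)} + v\right) = 30 \left(9 \cdot 13 + \frac{254225}{524433}\right) = 30 \left(117 + \frac{254225}{524433}\right) = 30 \cdot \frac{61612886}{524433} = \frac{616128860}{174811}$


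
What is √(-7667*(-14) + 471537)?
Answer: 5*√23155 ≈ 760.84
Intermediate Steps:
√(-7667*(-14) + 471537) = √(107338 + 471537) = √578875 = 5*√23155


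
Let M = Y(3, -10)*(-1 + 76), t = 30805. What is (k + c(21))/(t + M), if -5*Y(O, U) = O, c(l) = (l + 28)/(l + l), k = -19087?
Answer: -22903/36912 ≈ -0.62048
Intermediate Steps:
c(l) = (28 + l)/(2*l) (c(l) = (28 + l)/((2*l)) = (28 + l)*(1/(2*l)) = (28 + l)/(2*l))
Y(O, U) = -O/5
M = -45 (M = (-1/5*3)*(-1 + 76) = -3/5*75 = -45)
(k + c(21))/(t + M) = (-19087 + (1/2)*(28 + 21)/21)/(30805 - 45) = (-19087 + (1/2)*(1/21)*49)/30760 = (-19087 + 7/6)*(1/30760) = -114515/6*1/30760 = -22903/36912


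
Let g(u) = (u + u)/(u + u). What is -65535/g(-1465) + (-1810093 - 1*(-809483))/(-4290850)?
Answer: -28119985414/429085 ≈ -65535.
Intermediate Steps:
g(u) = 1 (g(u) = (2*u)/((2*u)) = (2*u)*(1/(2*u)) = 1)
-65535/g(-1465) + (-1810093 - 1*(-809483))/(-4290850) = -65535/1 + (-1810093 - 1*(-809483))/(-4290850) = -65535*1 + (-1810093 + 809483)*(-1/4290850) = -65535 - 1000610*(-1/4290850) = -65535 + 100061/429085 = -28119985414/429085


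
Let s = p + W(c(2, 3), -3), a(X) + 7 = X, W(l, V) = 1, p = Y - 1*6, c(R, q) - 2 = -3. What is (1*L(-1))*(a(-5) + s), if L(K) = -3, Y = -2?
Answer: 57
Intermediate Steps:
c(R, q) = -1 (c(R, q) = 2 - 3 = -1)
p = -8 (p = -2 - 1*6 = -2 - 6 = -8)
a(X) = -7 + X
s = -7 (s = -8 + 1 = -7)
(1*L(-1))*(a(-5) + s) = (1*(-3))*((-7 - 5) - 7) = -3*(-12 - 7) = -3*(-19) = 57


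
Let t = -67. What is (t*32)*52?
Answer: -111488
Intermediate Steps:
(t*32)*52 = -67*32*52 = -2144*52 = -111488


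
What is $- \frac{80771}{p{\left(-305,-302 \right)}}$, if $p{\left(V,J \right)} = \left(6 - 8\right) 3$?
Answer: $\frac{80771}{6} \approx 13462.0$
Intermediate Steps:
$p{\left(V,J \right)} = -6$ ($p{\left(V,J \right)} = \left(-2\right) 3 = -6$)
$- \frac{80771}{p{\left(-305,-302 \right)}} = - \frac{80771}{-6} = \left(-80771\right) \left(- \frac{1}{6}\right) = \frac{80771}{6}$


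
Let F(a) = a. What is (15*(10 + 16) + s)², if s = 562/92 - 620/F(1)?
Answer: 106069401/2116 ≈ 50127.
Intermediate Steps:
s = -28239/46 (s = 562/92 - 620/1 = 562*(1/92) - 620*1 = 281/46 - 620 = -28239/46 ≈ -613.89)
(15*(10 + 16) + s)² = (15*(10 + 16) - 28239/46)² = (15*26 - 28239/46)² = (390 - 28239/46)² = (-10299/46)² = 106069401/2116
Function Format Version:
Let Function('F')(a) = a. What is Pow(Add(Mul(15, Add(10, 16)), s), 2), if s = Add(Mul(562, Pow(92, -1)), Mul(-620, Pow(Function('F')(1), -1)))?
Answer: Rational(106069401, 2116) ≈ 50127.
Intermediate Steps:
s = Rational(-28239, 46) (s = Add(Mul(562, Pow(92, -1)), Mul(-620, Pow(1, -1))) = Add(Mul(562, Rational(1, 92)), Mul(-620, 1)) = Add(Rational(281, 46), -620) = Rational(-28239, 46) ≈ -613.89)
Pow(Add(Mul(15, Add(10, 16)), s), 2) = Pow(Add(Mul(15, Add(10, 16)), Rational(-28239, 46)), 2) = Pow(Add(Mul(15, 26), Rational(-28239, 46)), 2) = Pow(Add(390, Rational(-28239, 46)), 2) = Pow(Rational(-10299, 46), 2) = Rational(106069401, 2116)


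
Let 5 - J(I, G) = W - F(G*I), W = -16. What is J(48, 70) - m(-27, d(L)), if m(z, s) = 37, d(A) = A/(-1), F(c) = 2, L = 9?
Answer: -14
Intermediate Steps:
J(I, G) = 23 (J(I, G) = 5 - (-16 - 1*2) = 5 - (-16 - 2) = 5 - 1*(-18) = 5 + 18 = 23)
d(A) = -A (d(A) = A*(-1) = -A)
J(48, 70) - m(-27, d(L)) = 23 - 1*37 = 23 - 37 = -14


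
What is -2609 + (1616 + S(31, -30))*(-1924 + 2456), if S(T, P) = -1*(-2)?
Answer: 858167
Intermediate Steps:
S(T, P) = 2
-2609 + (1616 + S(31, -30))*(-1924 + 2456) = -2609 + (1616 + 2)*(-1924 + 2456) = -2609 + 1618*532 = -2609 + 860776 = 858167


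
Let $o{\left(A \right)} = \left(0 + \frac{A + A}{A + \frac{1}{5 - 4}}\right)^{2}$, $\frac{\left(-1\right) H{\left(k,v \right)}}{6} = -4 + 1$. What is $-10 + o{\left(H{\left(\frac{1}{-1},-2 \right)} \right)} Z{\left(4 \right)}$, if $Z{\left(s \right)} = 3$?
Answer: $\frac{278}{361} \approx 0.77008$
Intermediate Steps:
$H{\left(k,v \right)} = 18$ ($H{\left(k,v \right)} = - 6 \left(-4 + 1\right) = \left(-6\right) \left(-3\right) = 18$)
$o{\left(A \right)} = \frac{4 A^{2}}{\left(1 + A\right)^{2}}$ ($o{\left(A \right)} = \left(0 + \frac{2 A}{A + 1^{-1}}\right)^{2} = \left(0 + \frac{2 A}{A + 1}\right)^{2} = \left(0 + \frac{2 A}{1 + A}\right)^{2} = \left(\frac{2 A}{1 + A}\right)^{2} = \frac{4 A^{2}}{\left(1 + A\right)^{2}}$)
$-10 + o{\left(H{\left(\frac{1}{-1},-2 \right)} \right)} Z{\left(4 \right)} = -10 + \frac{4 \cdot 18^{2}}{\left(1 + 18\right)^{2}} \cdot 3 = -10 + 4 \cdot 324 \cdot \frac{1}{361} \cdot 3 = -10 + \frac{1296}{361} \cdot 3 = -10 + \frac{3888}{361} = \frac{278}{361}$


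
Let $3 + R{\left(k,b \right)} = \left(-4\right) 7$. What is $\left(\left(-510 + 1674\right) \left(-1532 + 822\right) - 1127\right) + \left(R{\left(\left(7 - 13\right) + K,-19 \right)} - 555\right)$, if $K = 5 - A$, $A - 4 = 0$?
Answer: $-828153$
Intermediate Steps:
$A = 4$ ($A = 4 + 0 = 4$)
$K = 1$ ($K = 5 - 4 = 1$)
$R{\left(k,b \right)} = -31$ ($R{\left(k,b \right)} = -3 - 28 = -31$)
$\left(\left(-510 + 1674\right) \left(-1532 + 822\right) - 1127\right) + \left(R{\left(\left(7 - 13\right) + K,-19 \right)} - 555\right) = \left(\left(-510 + 1674\right) \left(-1532 + 822\right) - 1127\right) - 586 = \left(1164 \left(-710\right) - 1127\right) - 586 = \left(-826440 - 1127\right) - 586 = -827567 - 586 = -828153$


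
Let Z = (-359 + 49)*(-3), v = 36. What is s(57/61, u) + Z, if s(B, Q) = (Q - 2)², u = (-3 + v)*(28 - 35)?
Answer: 55219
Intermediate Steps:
u = -231 (u = (-3 + 36)*(28 - 35) = 33*(-7) = -231)
s(B, Q) = (-2 + Q)²
Z = 930 (Z = -310*(-3) = 930)
s(57/61, u) + Z = (-2 - 231)² + 930 = (-233)² + 930 = 54289 + 930 = 55219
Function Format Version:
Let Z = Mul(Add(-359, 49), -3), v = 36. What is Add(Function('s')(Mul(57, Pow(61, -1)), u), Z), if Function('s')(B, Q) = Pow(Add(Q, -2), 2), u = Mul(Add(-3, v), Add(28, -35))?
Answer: 55219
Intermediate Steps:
u = -231 (u = Mul(Add(-3, 36), Add(28, -35)) = Mul(33, -7) = -231)
Function('s')(B, Q) = Pow(Add(-2, Q), 2)
Z = 930 (Z = Mul(-310, -3) = 930)
Add(Function('s')(Mul(57, Pow(61, -1)), u), Z) = Add(Pow(Add(-2, -231), 2), 930) = Add(Pow(-233, 2), 930) = Add(54289, 930) = 55219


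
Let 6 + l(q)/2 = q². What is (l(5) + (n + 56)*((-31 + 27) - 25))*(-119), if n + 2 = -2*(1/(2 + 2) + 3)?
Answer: 318801/2 ≈ 1.5940e+5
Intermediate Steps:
n = -17/2 (n = -2 - 2*(1/(2 + 2) + 3) = -2 - 2*(1/4 + 3) = -2 - 2*(¼ + 3) = -2 - 2*13/4 = -2 - 13/2 = -17/2 ≈ -8.5000)
l(q) = -12 + 2*q²
(l(5) + (n + 56)*((-31 + 27) - 25))*(-119) = ((-12 + 2*5²) + (-17/2 + 56)*((-31 + 27) - 25))*(-119) = ((-12 + 2*25) + 95*(-4 - 25)/2)*(-119) = ((-12 + 50) + (95/2)*(-29))*(-119) = (38 - 2755/2)*(-119) = -2679/2*(-119) = 318801/2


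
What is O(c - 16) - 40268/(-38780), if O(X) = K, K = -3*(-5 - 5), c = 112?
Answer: 300917/9695 ≈ 31.038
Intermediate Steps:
K = 30 (K = -3*(-10) = 30)
O(X) = 30
O(c - 16) - 40268/(-38780) = 30 - 40268/(-38780) = 30 - 40268*(-1)/38780 = 30 - 1*(-10067/9695) = 30 + 10067/9695 = 300917/9695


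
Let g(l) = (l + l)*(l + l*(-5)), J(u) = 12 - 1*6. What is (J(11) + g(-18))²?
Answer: 6687396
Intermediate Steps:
J(u) = 6 (J(u) = 12 - 6 = 6)
g(l) = -8*l² (g(l) = (2*l)*(l - 5*l) = (2*l)*(-4*l) = -8*l²)
(J(11) + g(-18))² = (6 - 8*(-18)²)² = (6 - 8*324)² = (6 - 2592)² = (-2586)² = 6687396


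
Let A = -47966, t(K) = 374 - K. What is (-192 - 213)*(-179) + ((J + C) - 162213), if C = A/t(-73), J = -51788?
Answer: -63301148/447 ≈ -1.4161e+5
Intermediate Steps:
C = -47966/447 (C = -47966/(374 - 1*(-73)) = -47966/(374 + 73) = -47966/447 ≈ -107.31)
(-192 - 213)*(-179) + ((J + C) - 162213) = (-192 - 213)*(-179) + ((-51788 - 47966/447) - 162213) = -405*(-179) + (-23197202/447 - 162213) = 72495 - 95706413/447 = -63301148/447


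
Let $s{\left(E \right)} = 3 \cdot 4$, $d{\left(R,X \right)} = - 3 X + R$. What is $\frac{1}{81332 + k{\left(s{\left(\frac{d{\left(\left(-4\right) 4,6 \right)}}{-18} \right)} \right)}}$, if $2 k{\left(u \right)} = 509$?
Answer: $\frac{2}{163173} \approx 1.2257 \cdot 10^{-5}$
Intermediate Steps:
$d{\left(R,X \right)} = R - 3 X$
$s{\left(E \right)} = 12$
$k{\left(u \right)} = \frac{509}{2}$ ($k{\left(u \right)} = \frac{1}{2} \cdot 509 = \frac{509}{2}$)
$\frac{1}{81332 + k{\left(s{\left(\frac{d{\left(\left(-4\right) 4,6 \right)}}{-18} \right)} \right)}} = \frac{1}{81332 + \frac{509}{2}} = \frac{1}{\frac{163173}{2}} = \frac{2}{163173}$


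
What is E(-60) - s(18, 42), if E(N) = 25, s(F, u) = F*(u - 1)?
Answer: -713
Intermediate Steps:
s(F, u) = F*(-1 + u)
E(-60) - s(18, 42) = 25 - 18*(-1 + 42) = 25 - 18*41 = 25 - 1*738 = 25 - 738 = -713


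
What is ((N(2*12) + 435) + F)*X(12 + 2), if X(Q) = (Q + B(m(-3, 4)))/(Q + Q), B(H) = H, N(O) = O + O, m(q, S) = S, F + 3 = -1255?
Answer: -6975/14 ≈ -498.21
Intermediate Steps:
F = -1258 (F = -3 - 1255 = -1258)
N(O) = 2*O
X(Q) = (4 + Q)/(2*Q) (X(Q) = (Q + 4)/(Q + Q) = (4 + Q)/((2*Q)) = (4 + Q)*(1/(2*Q)) = (4 + Q)/(2*Q))
((N(2*12) + 435) + F)*X(12 + 2) = ((2*(2*12) + 435) - 1258)*((4 + (12 + 2))/(2*(12 + 2))) = ((2*24 + 435) - 1258)*((1/2)*(4 + 14)/14) = ((48 + 435) - 1258)*((1/2)*(1/14)*18) = (483 - 1258)*(9/14) = -775*9/14 = -6975/14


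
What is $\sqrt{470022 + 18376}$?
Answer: $\sqrt{488398} \approx 698.85$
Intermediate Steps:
$\sqrt{470022 + 18376} = \sqrt{488398}$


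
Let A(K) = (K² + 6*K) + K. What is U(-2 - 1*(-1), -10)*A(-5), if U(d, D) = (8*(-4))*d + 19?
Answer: -510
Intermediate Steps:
A(K) = K² + 7*K
U(d, D) = 19 - 32*d (U(d, D) = -32*d + 19 = 19 - 32*d)
U(-2 - 1*(-1), -10)*A(-5) = (19 - 32*(-2 - 1*(-1)))*(-5*(7 - 5)) = (19 - 32*(-2 + 1))*(-5*2) = (19 - 32*(-1))*(-10) = (19 + 32)*(-10) = 51*(-10) = -510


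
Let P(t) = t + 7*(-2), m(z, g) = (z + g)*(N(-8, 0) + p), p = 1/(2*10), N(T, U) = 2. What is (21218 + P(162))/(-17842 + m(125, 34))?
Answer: -427320/350321 ≈ -1.2198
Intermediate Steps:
p = 1/20 ≈ 0.050000
m(z, g) = 41*g/20 + 41*z/20 (m(z, g) = (z + g)*(2 + 1/20) = (g + z)*(41/20) = 41*g/20 + 41*z/20)
P(t) = -14 + t (P(t) = t - 14 = -14 + t)
(21218 + P(162))/(-17842 + m(125, 34)) = (21218 + (-14 + 162))/(-17842 + ((41/20)*34 + (41/20)*125)) = (21218 + 148)/(-17842 + (697/10 + 1025/4)) = 21366/(-17842 + 6519/20) = 21366/(-350321/20) = 21366*(-20/350321) = -427320/350321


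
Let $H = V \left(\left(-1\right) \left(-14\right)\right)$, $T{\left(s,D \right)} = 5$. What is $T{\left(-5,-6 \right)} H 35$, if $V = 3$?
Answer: $7350$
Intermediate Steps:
$H = 42$ ($H = 3 \left(\left(-1\right) \left(-14\right)\right) = 3 \cdot 14 = 42$)
$T{\left(-5,-6 \right)} H 35 = 5 \cdot 42 \cdot 35 = 210 \cdot 35 = 7350$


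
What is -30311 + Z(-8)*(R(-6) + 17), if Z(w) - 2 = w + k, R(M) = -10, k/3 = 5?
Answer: -30248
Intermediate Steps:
k = 15 (k = 3*5 = 15)
Z(w) = 17 + w (Z(w) = 2 + (w + 15) = 2 + (15 + w) = 17 + w)
-30311 + Z(-8)*(R(-6) + 17) = -30311 + (17 - 8)*(-10 + 17) = -30311 + 9*7 = -30311 + 63 = -30248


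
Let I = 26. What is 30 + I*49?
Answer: 1304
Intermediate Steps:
30 + I*49 = 30 + 26*49 = 30 + 1274 = 1304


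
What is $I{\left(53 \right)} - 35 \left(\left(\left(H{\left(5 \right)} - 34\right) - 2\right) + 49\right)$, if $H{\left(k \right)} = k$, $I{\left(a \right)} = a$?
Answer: $-577$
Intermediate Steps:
$I{\left(53 \right)} - 35 \left(\left(\left(H{\left(5 \right)} - 34\right) - 2\right) + 49\right) = 53 - 35 \left(\left(\left(5 - 34\right) - 2\right) + 49\right) = 53 - 35 \left(\left(-29 - 2\right) + 49\right) = 53 - 35 \left(-31 + 49\right) = 53 - 630 = -577$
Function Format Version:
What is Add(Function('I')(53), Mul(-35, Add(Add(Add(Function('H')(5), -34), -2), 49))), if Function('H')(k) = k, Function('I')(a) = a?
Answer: -577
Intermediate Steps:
Add(Function('I')(53), Mul(-35, Add(Add(Add(Function('H')(5), -34), -2), 49))) = Add(53, Mul(-35, Add(Add(Add(5, -34), -2), 49))) = Add(53, Mul(-35, Add(Add(-29, -2), 49))) = Add(53, Mul(-35, Add(-31, 49))) = Add(53, Mul(-35, 18)) = Add(53, -630) = -577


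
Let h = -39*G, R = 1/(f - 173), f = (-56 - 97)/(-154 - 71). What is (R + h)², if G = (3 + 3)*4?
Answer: 16259548129969/18558864 ≈ 8.7611e+5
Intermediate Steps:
f = 17/25 (f = -153/(-225) = -153*(-1/225) = 17/25 ≈ 0.68000)
R = -25/4308 (R = 1/(17/25 - 173) = 1/(-4308/25) = -25/4308 ≈ -0.0058032)
G = 24 (G = 6*4 = 24)
h = -936 (h = -39*24 = -936)
(R + h)² = (-25/4308 - 936)² = (-4032313/4308)² = 16259548129969/18558864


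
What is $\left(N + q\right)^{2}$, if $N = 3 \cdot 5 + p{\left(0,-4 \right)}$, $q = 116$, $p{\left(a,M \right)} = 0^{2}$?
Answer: $17161$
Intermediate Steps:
$p{\left(a,M \right)} = 0$
$N = 15$ ($N = 3 \cdot 5 + 0 = 15 + 0 = 15$)
$\left(N + q\right)^{2} = \left(15 + 116\right)^{2} = 131^{2} = 17161$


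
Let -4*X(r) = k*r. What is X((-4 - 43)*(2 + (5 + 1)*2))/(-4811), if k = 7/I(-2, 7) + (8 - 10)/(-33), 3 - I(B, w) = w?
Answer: 73367/1270104 ≈ 0.057765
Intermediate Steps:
I(B, w) = 3 - w
k = -223/132 (k = 7/(3 - 1*7) + (8 - 10)/(-33) = 7/(3 - 7) - 2*(-1/33) = 7/(-4) + 2/33 = 7*(-1/4) + 2/33 = -7/4 + 2/33 = -223/132 ≈ -1.6894)
X(r) = 223*r/528 (X(r) = -(-223)*r/528 = 223*r/528)
X((-4 - 43)*(2 + (5 + 1)*2))/(-4811) = (223*((-4 - 43)*(2 + (5 + 1)*2))/528)/(-4811) = (223*(-47*(2 + 6*2))/528)*(-1/4811) = (223*(-47*(2 + 12))/528)*(-1/4811) = (223*(-47*14)/528)*(-1/4811) = ((223/528)*(-658))*(-1/4811) = -73367/264*(-1/4811) = 73367/1270104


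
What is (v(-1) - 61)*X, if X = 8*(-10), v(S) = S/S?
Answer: 4800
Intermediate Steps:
v(S) = 1
X = -80
(v(-1) - 61)*X = (1 - 61)*(-80) = -60*(-80) = 4800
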